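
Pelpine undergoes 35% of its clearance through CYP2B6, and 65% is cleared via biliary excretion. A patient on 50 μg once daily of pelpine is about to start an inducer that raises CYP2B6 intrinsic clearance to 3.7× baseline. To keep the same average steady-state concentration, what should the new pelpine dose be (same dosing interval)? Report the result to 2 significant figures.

The CYP2B6 pathway (35% of clearance) increases to 3.7× activity: 0.35 × 3.7 = 1.295.
The remaining 65% of clearance is unaffected.
Relative clearance = 1.295 + 0.65 = 1.945.
Exposure is unchanged when dose changes in proportion to clearance. New dose = 50 μg × 1.945 = 97 μg.

97 μg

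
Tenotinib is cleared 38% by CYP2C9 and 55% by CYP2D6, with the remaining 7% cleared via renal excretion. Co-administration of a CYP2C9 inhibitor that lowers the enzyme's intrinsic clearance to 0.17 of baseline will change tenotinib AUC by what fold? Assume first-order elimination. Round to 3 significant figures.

The CYP2C9 pathway (38% of clearance) drops to 0.17× activity: 0.38 × 0.17 = 0.0646.
CYP2D6 (55%) and the residual 7% are unaffected.
CL_new/CL_old = 0.0646 + 0.55 + 0.07 = 0.6846.
AUC is inversely proportional to clearance, so the fold-change is 1 / 0.6846 = 1.46.

1.46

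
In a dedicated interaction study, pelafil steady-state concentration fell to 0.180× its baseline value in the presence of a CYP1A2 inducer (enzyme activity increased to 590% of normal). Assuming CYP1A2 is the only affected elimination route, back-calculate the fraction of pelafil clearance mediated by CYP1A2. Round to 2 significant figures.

0.93

Call the CYP1A2 fraction fm. After the interaction, CL_new/CL_old = fm × 5.9 + (1 − fm).
Steady-state concentration ratio = 1 / (new CL fraction), so new CL fraction = 1 / 0.180 = 5.556.
fm × 5.9 + 1 − fm = 5.556  ⇒  fm × (5.9 − 1) = 4.556  ⇒  fm = 0.93.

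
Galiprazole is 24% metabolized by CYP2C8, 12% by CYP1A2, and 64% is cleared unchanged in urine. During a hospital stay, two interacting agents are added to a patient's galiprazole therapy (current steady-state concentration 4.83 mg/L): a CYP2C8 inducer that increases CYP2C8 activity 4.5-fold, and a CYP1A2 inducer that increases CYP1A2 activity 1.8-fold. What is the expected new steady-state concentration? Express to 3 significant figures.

2.49 mg/L

The CYP2C8 pathway (24% of clearance) rises to 4.5× activity: 0.24 × 4.5 = 1.08.
The CYP1A2 pathway (12% of clearance) increases to 1.8× activity: 0.12 × 1.8 = 0.216.
Non-CYP routes (64%) are unchanged.
New clearance relative to baseline: 1.08 + 0.216 + 0.64 = 1.936.
Steady-state concentration ∝ 1/CL: new value = 4.83 / 1.936 = 2.49 mg/L.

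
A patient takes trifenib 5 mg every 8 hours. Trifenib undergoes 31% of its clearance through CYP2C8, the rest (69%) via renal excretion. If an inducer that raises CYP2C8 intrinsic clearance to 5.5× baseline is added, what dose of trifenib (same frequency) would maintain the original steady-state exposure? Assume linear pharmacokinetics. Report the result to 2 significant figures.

The CYP2C8 pathway (31% of clearance) is boosted to 5.5× activity: 0.31 × 5.5 = 1.705.
The remaining 69% of clearance is unaffected.
CL_new/CL_old = 1.705 + 0.69 = 2.395.
To maintain the same steady-state level, dose must scale with clearance: new dose = 5 × 2.395 = 12 mg.

12 mg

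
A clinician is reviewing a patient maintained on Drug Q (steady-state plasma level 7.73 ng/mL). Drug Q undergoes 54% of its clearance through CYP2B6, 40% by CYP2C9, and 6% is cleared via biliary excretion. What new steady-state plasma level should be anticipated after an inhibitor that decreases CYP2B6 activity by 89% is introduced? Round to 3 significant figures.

14.9 ng/mL

The CYP2B6 pathway (54% of clearance) falls to 0.11× activity: 0.54 × 0.11 = 0.0594.
CYP2C9 (40%) and the residual 6% are unaffected.
CL_new/CL_old = 0.0594 + 0.4 + 0.06 = 0.5194.
New steady-state plasma level = baseline ÷ relative clearance = 7.73 / 0.5194 = 14.9 ng/mL.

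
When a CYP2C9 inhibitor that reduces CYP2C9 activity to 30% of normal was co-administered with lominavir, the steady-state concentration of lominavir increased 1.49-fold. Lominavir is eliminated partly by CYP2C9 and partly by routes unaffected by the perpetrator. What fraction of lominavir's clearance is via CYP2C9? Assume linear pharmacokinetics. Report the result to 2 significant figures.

Let fm be the CYP2C9 fraction. New clearance relative to baseline = fm × 0.3 + (1 − fm).
Steady-state concentration ratio = 1 / (new CL fraction), so new CL fraction = 1 / 1.49 = 0.6711.
fm × 0.3 + 1 − fm = 0.6711  ⇒  fm × (0.3 − 1) = −0.3289  ⇒  fm = 0.47.

0.47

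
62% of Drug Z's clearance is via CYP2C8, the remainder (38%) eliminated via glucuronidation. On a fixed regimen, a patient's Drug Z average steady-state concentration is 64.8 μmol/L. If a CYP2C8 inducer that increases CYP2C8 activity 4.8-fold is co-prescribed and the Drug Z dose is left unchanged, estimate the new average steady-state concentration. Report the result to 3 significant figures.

The CYP2C8 pathway (62% of clearance) rises to 4.8× activity: 0.62 × 4.8 = 2.976.
The remaining 38% of clearance is unaffected.
CL_new/CL_old = 2.976 + 0.38 = 3.356.
Average steady-state concentration ∝ 1/CL, so new value = 64.8 / 3.356 = 19.3 μmol/L.

19.3 μmol/L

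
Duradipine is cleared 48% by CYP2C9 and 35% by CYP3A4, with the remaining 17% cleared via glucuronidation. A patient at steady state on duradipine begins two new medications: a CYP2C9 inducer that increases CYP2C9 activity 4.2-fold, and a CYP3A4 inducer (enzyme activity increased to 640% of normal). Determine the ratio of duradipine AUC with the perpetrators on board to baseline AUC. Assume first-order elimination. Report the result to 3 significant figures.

0.226

The CYP2C9 pathway (48% of clearance) rises to 4.2× activity: 0.48 × 4.2 = 2.016.
The CYP3A4 pathway (35% of clearance) increases to 6.4× activity: 0.35 × 6.4 = 2.24.
Non-CYP routes (17%) are unchanged.
Relative clearance = 2.016 + 2.24 + 0.17 = 4.426.
Net AUC ratio = 1 / 4.426 = 0.226.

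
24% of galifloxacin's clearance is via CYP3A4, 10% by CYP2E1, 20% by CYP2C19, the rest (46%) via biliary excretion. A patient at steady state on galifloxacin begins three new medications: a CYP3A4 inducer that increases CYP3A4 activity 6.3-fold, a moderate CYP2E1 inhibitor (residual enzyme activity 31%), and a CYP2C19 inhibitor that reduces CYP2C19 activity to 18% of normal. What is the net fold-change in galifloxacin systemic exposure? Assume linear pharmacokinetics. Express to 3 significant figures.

CYP3A4: 0.24 × 6.3 = 1.512
CYP2E1: 0.1 × 0.31 = 0.031
CYP2C19: 0.2 × 0.18 = 0.036
Other: 0.46 (unchanged)
New clearance relative to baseline: 1.512 + 0.031 + 0.036 + 0.46 = 2.039.
Net systemic exposure ratio = 1 / 2.039 = 0.490.

0.490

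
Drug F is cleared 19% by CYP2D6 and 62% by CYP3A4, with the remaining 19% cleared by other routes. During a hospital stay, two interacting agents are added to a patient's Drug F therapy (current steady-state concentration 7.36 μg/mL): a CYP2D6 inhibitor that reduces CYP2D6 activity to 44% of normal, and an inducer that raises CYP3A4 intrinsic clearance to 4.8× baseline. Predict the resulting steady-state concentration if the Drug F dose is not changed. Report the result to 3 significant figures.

The CYP2D6 pathway (19% of clearance) is reduced to 0.44× activity: 0.19 × 0.44 = 0.0836.
The CYP3A4 pathway (62% of clearance) rises to 4.8× activity: 0.62 × 4.8 = 2.976.
Non-CYP routes (19%) are unchanged.
Relative clearance = 0.0836 + 2.976 + 0.19 = 3.2496.
Steady-state concentration ∝ 1/CL: new value = 7.36 / 3.2496 = 2.26 μg/mL.

2.26 μg/mL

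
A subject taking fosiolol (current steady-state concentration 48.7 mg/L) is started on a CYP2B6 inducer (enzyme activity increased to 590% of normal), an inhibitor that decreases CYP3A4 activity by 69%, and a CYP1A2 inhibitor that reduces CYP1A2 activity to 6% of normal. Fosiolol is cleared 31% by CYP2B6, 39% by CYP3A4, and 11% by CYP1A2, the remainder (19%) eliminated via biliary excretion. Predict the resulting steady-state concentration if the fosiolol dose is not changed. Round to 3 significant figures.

CYP2B6: 0.31 × 5.9 = 1.829
CYP3A4: 0.39 × 0.31 = 0.1209
CYP1A2: 0.11 × 0.06 = 0.0066
Other: 0.19 (unchanged)
CL_new/CL_old = 1.829 + 0.1209 + 0.0066 + 0.19 = 2.1465.
Steady-state concentration ∝ 1/CL: new value = 48.7 / 2.1465 = 22.7 mg/L.

22.7 mg/L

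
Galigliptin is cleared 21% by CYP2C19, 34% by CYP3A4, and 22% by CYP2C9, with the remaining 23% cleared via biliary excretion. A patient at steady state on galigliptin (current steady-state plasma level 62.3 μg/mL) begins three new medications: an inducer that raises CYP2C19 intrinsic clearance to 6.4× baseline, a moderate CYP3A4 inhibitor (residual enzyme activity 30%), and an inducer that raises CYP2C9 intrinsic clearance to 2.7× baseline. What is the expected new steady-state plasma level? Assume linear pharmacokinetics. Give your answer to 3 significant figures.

27.4 μg/mL

CYP2C19: 0.21 × 6.4 = 1.344
CYP3A4: 0.34 × 0.3 = 0.102
CYP2C9: 0.22 × 2.7 = 0.594
Other: 0.23 (unchanged)
New clearance relative to baseline: 1.344 + 0.102 + 0.594 + 0.23 = 2.27.
Steady-state plasma level ∝ 1/CL: new value = 62.3 / 2.27 = 27.4 μg/mL.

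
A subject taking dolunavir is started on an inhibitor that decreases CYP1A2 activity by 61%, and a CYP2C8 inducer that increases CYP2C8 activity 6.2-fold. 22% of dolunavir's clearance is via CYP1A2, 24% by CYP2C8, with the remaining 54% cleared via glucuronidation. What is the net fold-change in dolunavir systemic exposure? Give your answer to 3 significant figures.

0.473

The CYP1A2 pathway (22% of clearance) falls to 0.39× activity: 0.22 × 0.39 = 0.0858.
The CYP2C8 pathway (24% of clearance) rises to 6.2× activity: 0.24 × 6.2 = 1.488.
Non-CYP routes (54%) are unchanged.
Relative clearance = 0.0858 + 1.488 + 0.54 = 2.1138.
Systemic exposure ∝ 1/CL: fold-change = 1 / 2.1138 = 0.473.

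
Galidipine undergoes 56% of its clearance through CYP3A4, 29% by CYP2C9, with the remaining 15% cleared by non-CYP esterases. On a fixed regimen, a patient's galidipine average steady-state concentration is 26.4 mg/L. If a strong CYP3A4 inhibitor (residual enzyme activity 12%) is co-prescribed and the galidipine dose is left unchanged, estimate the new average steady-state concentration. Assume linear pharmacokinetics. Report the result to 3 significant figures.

52.1 mg/L

The CYP3A4 pathway (56% of clearance) drops to 0.12× activity: 0.56 × 0.12 = 0.0672.
CYP2C9 (29%) and the residual 15% are unaffected.
Relative clearance = 0.0672 + 0.29 + 0.15 = 0.5072.
New average steady-state concentration = baseline ÷ relative clearance = 26.4 / 0.5072 = 52.1 mg/L.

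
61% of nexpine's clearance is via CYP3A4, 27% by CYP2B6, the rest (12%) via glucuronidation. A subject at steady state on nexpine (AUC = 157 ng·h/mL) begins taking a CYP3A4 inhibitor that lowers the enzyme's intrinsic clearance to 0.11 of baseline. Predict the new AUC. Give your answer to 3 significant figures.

343 ng·h/mL

The CYP3A4 pathway (61% of clearance) drops to 0.11× activity: 0.61 × 0.11 = 0.0671.
CYP2B6 (27%) and the residual 12% are unaffected.
New clearance relative to baseline: 0.0671 + 0.27 + 0.12 = 0.4571.
With dosing unchanged, AUC scales as 1/CL: 157 / 0.4571 = 343 ng·h/mL.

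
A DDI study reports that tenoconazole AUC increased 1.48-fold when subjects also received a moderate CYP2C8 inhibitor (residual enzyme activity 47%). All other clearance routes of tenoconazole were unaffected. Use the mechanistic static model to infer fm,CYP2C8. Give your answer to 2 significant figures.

Let fm be the CYP2C8 fraction. New clearance relative to baseline = fm × 0.47 + (1 − fm).
AUC ratio = 1 / (new CL fraction), so new CL fraction = 1 / 1.48 = 0.6757.
fm × 0.47 + 1 − fm = 0.6757  ⇒  fm × (0.47 − 1) = −0.3243  ⇒  fm = 0.61.

0.61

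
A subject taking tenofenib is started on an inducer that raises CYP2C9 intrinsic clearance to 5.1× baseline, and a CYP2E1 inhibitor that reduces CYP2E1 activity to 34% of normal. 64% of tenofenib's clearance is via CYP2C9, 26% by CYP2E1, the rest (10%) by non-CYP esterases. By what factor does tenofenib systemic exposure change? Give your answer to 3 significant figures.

0.290

CYP2C9: 0.64 × 5.1 = 3.264
CYP2E1: 0.26 × 0.34 = 0.0884
Other: 0.1 (unchanged)
Relative clearance = 3.264 + 0.0884 + 0.1 = 3.4524.
Systemic exposure ∝ 1/CL: fold-change = 1 / 3.4524 = 0.290.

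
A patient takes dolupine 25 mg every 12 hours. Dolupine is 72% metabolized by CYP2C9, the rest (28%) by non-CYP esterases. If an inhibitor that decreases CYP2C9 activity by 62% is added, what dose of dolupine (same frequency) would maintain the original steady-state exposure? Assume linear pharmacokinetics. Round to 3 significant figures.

13.8 mg

The CYP2C9 pathway (72% of clearance) falls to 0.38× activity: 0.72 × 0.38 = 0.2736.
The remaining 28% of clearance is unaffected.
CL_new/CL_old = 0.2736 + 0.28 = 0.5536.
Css,avg = (dose rate)/CL, so holding Css fixed requires dose ∝ CL: 25 × 0.5536 = 13.8 mg.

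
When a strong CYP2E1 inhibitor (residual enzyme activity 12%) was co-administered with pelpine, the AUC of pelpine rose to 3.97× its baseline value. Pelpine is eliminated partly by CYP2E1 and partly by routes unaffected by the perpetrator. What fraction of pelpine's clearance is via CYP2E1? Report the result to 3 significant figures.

Call the CYP2E1 fraction fm. After the interaction, CL_new/CL_old = fm × 0.12 + (1 − fm).
AUC ratio = 1 / (new CL fraction), so new CL fraction = 1 / 3.97 = 0.2519.
fm × 0.12 + 1 − fm = 0.2519  ⇒  fm × (0.12 − 1) = −0.7481  ⇒  fm = 0.850.

0.850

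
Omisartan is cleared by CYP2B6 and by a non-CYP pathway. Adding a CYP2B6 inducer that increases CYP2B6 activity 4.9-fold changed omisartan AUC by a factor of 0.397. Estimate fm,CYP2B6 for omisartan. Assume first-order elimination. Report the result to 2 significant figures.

Let fm be the CYP2B6 fraction. New clearance relative to baseline = fm × 4.9 + (1 − fm).
AUC ratio = 1 / (new CL fraction), so new CL fraction = 1 / 0.397 = 2.519.
fm × 4.9 + 1 − fm = 2.519  ⇒  fm × (4.9 − 1) = 1.519  ⇒  fm = 0.39.

0.39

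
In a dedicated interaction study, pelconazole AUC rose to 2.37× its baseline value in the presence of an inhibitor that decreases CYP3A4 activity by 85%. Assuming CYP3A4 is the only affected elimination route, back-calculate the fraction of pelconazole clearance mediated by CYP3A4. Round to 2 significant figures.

CL'/CL = 1 / 2.37 = 0.4219
0.15·fm + (1 − fm) = 0.4219
fm = (0.4219 − 1) / (0.15 − 1) = 0.68

0.68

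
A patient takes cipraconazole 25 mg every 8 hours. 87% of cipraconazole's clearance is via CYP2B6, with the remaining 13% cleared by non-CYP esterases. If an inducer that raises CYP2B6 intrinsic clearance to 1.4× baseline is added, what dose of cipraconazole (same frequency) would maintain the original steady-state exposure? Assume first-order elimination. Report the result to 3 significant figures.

33.7 mg

The CYP2B6 pathway (87% of clearance) rises to 1.4× activity: 0.87 × 1.4 = 1.218.
The remaining 13% of clearance is unaffected.
CL_new/CL_old = 1.218 + 0.13 = 1.348.
Exposure is unchanged when dose changes in proportion to clearance. New dose = 25 mg × 1.348 = 33.7 mg.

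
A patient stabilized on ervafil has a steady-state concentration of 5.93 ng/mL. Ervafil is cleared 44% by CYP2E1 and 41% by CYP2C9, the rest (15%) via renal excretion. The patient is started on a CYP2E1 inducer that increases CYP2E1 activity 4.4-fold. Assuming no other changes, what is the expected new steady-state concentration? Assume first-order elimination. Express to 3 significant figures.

The CYP2E1 pathway (44% of clearance) is boosted to 4.4× activity: 0.44 × 4.4 = 1.936.
CYP2C9 (41%) and the residual 15% are unaffected.
New clearance relative to baseline: 1.936 + 0.41 + 0.15 = 2.496.
Steady-state concentration ∝ 1/CL, so new value = 5.93 / 2.496 = 2.38 ng/mL.

2.38 ng/mL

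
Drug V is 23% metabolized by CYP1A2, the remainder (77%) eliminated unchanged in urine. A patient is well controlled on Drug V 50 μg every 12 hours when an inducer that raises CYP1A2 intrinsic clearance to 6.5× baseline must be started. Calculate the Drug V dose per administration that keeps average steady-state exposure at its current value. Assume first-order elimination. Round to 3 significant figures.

The CYP1A2 pathway (23% of clearance) is boosted to 6.5× activity: 0.23 × 6.5 = 1.495.
Non-CYP routes (77%) are unchanged.
CL_new/CL_old = 1.495 + 0.77 = 2.265.
Css,avg = (dose rate)/CL, so holding Css fixed requires dose ∝ CL: 50 × 2.265 = 113 μg.

113 μg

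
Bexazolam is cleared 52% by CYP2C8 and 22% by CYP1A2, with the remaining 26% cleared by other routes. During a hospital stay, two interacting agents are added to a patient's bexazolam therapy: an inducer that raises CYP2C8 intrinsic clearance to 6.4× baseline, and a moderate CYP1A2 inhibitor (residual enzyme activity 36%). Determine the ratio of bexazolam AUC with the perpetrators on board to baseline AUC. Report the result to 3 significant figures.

0.273

CYP2C8: 0.52 × 6.4 = 3.328
CYP1A2: 0.22 × 0.36 = 0.0792
Other: 0.26 (unchanged)
New clearance relative to baseline: 3.328 + 0.0792 + 0.26 = 3.6672.
Because AUC varies inversely with clearance, the combined effect is 1 / 3.6672 = 0.273.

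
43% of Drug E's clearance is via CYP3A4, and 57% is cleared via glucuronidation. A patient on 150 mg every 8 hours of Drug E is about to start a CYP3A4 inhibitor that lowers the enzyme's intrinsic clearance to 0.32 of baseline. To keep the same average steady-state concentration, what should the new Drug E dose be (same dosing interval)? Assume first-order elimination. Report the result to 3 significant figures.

106 mg

The CYP3A4 pathway (43% of clearance) drops to 0.32× activity: 0.43 × 0.32 = 0.1376.
Non-CYP routes (57%) are unchanged.
CL_new/CL_old = 0.1376 + 0.57 = 0.7076.
To maintain the same steady-state level, dose must scale with clearance: new dose = 150 × 0.7076 = 106 mg.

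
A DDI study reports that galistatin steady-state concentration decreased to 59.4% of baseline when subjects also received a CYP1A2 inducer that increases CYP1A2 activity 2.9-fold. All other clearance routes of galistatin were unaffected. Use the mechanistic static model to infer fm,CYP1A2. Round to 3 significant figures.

0.360

Write x for the fraction cleared via CYP1A2. The observed steady-state concentration change means clearance rose to 1/0.594 = 1.684 of baseline.
Only the CYP1A2 route changed, so 1.684 = x·2.9 + (1 − x), giving x = 0.360.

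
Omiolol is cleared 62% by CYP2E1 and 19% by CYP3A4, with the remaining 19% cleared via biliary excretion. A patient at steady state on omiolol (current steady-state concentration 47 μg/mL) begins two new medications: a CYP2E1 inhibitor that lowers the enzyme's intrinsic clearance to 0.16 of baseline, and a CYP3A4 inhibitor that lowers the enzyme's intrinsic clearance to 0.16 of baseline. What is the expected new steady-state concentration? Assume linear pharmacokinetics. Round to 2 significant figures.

CYP2E1: 0.62 × 0.16 = 0.0992
CYP3A4: 0.19 × 0.16 = 0.0304
Other: 0.19 (unchanged)
CL_new/CL_old = 0.0992 + 0.0304 + 0.19 = 0.3196.
Dividing the baseline by the relative clearance: 47 / 0.3196 = 1.5 × 10² μg/mL.

1.5 × 10² μg/mL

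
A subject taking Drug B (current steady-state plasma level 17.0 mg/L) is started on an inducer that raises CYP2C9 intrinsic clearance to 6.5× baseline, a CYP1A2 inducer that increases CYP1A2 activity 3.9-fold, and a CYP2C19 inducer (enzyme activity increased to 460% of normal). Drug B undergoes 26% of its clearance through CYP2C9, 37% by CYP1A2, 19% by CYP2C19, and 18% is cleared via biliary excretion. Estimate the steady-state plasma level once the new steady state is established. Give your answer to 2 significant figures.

4.1 mg/L

The CYP2C9 pathway (26% of clearance) is boosted to 6.5× activity: 0.26 × 6.5 = 1.69.
The CYP1A2 pathway (37% of clearance) increases to 3.9× activity: 0.37 × 3.9 = 1.443.
The CYP2C19 pathway (19% of clearance) rises to 4.6× activity: 0.19 × 4.6 = 0.874.
The remaining 18% of clearance is unaffected.
Relative clearance = 1.69 + 1.443 + 0.874 + 0.18 = 4.187.
Steady-state plasma level ∝ 1/CL: new value = 17.0 / 4.187 = 4.1 mg/L.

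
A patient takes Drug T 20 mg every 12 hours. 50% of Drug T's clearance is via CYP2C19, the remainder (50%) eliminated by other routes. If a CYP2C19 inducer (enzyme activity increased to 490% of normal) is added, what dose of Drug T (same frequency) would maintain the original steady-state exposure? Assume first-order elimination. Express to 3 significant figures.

59.0 mg

The CYP2C19 pathway (50% of clearance) increases to 4.9× activity: 0.5 × 4.9 = 2.45.
The remaining 50% of clearance is unaffected.
New clearance relative to baseline: 2.45 + 0.5 = 2.95.
To maintain the same steady-state level, dose must scale with clearance: new dose = 20 × 2.95 = 59.0 mg.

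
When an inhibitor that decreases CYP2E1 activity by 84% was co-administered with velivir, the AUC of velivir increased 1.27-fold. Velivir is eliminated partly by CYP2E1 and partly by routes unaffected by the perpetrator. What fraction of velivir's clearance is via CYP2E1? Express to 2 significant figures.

CL'/CL = 1 / 1.27 = 0.7874
0.16·fm + (1 − fm) = 0.7874
fm = (0.7874 − 1) / (0.16 − 1) = 0.25

0.25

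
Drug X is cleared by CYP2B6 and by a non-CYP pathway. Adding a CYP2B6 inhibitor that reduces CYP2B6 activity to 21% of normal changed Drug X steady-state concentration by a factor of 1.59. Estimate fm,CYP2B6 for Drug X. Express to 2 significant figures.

Let x = fm,CYP2B6. Because steady-state concentration ∝ 1/CL, relative clearance fell to 1/1.59 = 0.6289.
Setting x·0.21 + (1 − x) = 0.6289 and solving: x = (0.6289 − 1)/(0.21 − 1) = 0.47.

0.47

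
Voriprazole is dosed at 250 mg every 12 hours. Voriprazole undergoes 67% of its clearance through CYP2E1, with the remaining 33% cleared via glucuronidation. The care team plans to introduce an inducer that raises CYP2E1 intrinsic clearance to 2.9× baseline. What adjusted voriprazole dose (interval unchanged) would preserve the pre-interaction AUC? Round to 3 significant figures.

568 mg

The CYP2E1 pathway (67% of clearance) is boosted to 2.9× activity: 0.67 × 2.9 = 1.943.
Non-CYP routes (33%) are unchanged.
CL_new/CL_old = 1.943 + 0.33 = 2.273.
Exposure is unchanged when dose changes in proportion to clearance. New dose = 250 mg × 2.273 = 568 mg.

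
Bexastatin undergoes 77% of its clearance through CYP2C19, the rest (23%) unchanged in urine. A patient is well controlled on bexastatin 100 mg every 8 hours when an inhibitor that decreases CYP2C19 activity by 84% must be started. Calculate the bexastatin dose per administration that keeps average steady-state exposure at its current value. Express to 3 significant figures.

The CYP2C19 pathway (77% of clearance) is reduced to 0.16× activity: 0.77 × 0.16 = 0.1232.
Non-CYP routes (23%) are unchanged.
CL_new/CL_old = 0.1232 + 0.23 = 0.3532.
Exposure is unchanged when dose changes in proportion to clearance. New dose = 100 mg × 0.3532 = 35.3 mg.

35.3 mg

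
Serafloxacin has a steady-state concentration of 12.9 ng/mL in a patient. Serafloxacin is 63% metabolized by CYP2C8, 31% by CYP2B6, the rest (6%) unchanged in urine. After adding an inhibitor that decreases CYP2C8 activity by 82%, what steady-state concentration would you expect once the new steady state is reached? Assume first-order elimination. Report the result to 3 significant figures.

26.7 ng/mL

The CYP2C8 pathway (63% of clearance) falls to 0.18× activity: 0.63 × 0.18 = 0.1134.
CYP2B6 (31%) and the residual 6% are unaffected.
New clearance relative to baseline: 0.1134 + 0.31 + 0.06 = 0.4834.
Steady-state concentration ∝ 1/CL, so new value = 12.9 / 0.4834 = 26.7 ng/mL.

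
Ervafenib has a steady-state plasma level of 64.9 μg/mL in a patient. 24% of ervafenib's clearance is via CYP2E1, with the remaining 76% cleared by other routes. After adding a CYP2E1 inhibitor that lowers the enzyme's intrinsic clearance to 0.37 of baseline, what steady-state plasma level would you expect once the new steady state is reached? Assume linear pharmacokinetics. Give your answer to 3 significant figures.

76.5 μg/mL

CYP2E1: 0.24 × 0.37 = 0.0888
Other: 0.76 (unchanged)
Relative clearance = 0.0888 + 0.76 = 0.8488.
Steady-state plasma level ∝ 1/CL, so new value = 64.9 / 0.8488 = 76.5 μg/mL.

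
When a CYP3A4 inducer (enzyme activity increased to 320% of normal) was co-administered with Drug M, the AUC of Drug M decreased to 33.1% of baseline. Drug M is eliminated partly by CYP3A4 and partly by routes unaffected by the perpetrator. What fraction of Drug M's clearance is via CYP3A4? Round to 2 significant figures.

Write x for the fraction cleared via CYP3A4. The observed AUC change means clearance rose to 1/0.331 = 3.021 of baseline.
Setting x·3.2 + (1 − x) = 3.021 and solving: x = (3.021 − 1)/(3.2 − 1) = 0.92.

0.92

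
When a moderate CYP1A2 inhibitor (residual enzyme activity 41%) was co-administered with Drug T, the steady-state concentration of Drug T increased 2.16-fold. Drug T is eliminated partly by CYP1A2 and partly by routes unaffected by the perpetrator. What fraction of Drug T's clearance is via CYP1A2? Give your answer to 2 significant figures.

Write x for the fraction cleared via CYP1A2. The observed steady-state concentration change means clearance fell to 1/2.16 = 0.463 of baseline.
Only the CYP1A2 route changed, so 0.463 = x·0.41 + (1 − x), giving x = 0.91.

0.91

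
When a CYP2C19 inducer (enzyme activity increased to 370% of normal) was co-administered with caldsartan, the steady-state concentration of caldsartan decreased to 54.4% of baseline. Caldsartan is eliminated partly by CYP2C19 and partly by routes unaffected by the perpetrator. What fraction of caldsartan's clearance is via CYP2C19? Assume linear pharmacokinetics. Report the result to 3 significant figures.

0.310

CL'/CL = 1 / 0.544 = 1.838
3.7·fm + (1 − fm) = 1.838
fm = (1.838 − 1) / (3.7 − 1) = 0.310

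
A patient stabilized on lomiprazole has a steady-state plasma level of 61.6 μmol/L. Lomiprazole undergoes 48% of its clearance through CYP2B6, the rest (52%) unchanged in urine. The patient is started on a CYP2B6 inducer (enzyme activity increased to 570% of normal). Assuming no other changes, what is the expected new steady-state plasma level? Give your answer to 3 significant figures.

18.9 μmol/L

The CYP2B6 pathway (48% of clearance) is boosted to 5.7× activity: 0.48 × 5.7 = 2.736.
The remaining 52% of clearance is unaffected.
CL_new/CL_old = 2.736 + 0.52 = 3.256.
New steady-state plasma level = baseline ÷ relative clearance = 61.6 / 3.256 = 18.9 μmol/L.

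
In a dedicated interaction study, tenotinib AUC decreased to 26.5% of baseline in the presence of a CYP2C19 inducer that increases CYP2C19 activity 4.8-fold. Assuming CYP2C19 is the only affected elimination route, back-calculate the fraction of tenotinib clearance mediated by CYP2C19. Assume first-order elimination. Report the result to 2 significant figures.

CL'/CL = 1 / 0.265 = 3.774
4.8·fm + (1 − fm) = 3.774
fm = (3.774 − 1) / (4.8 − 1) = 0.73

0.73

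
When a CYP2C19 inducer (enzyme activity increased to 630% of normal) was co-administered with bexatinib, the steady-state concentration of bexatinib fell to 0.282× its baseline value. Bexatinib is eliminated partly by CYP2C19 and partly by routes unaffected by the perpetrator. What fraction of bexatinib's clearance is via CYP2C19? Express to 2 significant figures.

0.48

Let x = fm,CYP2C19. Because steady-state concentration ∝ 1/CL, relative clearance rose to 1/0.282 = 3.546.
Only the CYP2C19 route changed, so 3.546 = x·6.3 + (1 − x), giving x = 0.48.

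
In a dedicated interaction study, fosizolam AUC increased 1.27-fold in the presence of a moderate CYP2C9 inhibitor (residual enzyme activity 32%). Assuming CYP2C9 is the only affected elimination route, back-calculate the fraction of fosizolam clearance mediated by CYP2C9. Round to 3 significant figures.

Let x = fm,CYP2C9. Because AUC ∝ 1/CL, relative clearance fell to 1/1.27 = 0.7874.
Setting x·0.32 + (1 − x) = 0.7874 and solving: x = (0.7874 − 1)/(0.32 − 1) = 0.313.

0.313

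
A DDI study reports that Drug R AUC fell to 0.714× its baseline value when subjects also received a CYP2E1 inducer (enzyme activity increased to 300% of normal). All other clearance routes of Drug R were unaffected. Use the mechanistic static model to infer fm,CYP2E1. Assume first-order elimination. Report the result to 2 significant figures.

Let fm be the CYP2E1 fraction. New clearance relative to baseline = fm × 3 + (1 − fm).
AUC ratio = 1 / (new CL fraction), so new CL fraction = 1 / 0.714 = 1.401.
fm × 3 + 1 − fm = 1.401  ⇒  fm × (3 − 1) = 0.4006  ⇒  fm = 0.20.

0.20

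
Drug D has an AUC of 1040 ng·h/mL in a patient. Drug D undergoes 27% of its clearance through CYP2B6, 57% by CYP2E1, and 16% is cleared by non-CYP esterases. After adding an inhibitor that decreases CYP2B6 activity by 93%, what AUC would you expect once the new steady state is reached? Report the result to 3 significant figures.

1.39 × 10³ ng·h/mL

The CYP2B6 pathway (27% of clearance) is reduced to 0.07× activity: 0.27 × 0.07 = 0.0189.
CYP2E1 (57%) and the residual 16% are unaffected.
Relative clearance = 0.0189 + 0.57 + 0.16 = 0.7489.
New AUC = baseline ÷ relative clearance = 1040 / 0.7489 = 1.39 × 10³ ng·h/mL.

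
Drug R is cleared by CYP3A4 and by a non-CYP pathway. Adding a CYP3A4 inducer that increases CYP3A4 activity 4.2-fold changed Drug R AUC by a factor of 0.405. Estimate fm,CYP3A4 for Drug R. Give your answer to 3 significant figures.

0.459

Write x for the fraction cleared via CYP3A4. The observed AUC change means clearance rose to 1/0.405 = 2.469 of baseline.
Only the CYP3A4 route changed, so 2.469 = x·4.2 + (1 − x), giving x = 0.459.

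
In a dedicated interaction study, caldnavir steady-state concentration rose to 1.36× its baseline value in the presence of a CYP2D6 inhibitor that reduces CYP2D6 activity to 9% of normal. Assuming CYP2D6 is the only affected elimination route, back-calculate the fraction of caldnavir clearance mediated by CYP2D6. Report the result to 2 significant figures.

0.29

CL'/CL = 1 / 1.36 = 0.7353
0.09·fm + (1 − fm) = 0.7353
fm = (0.7353 − 1) / (0.09 − 1) = 0.29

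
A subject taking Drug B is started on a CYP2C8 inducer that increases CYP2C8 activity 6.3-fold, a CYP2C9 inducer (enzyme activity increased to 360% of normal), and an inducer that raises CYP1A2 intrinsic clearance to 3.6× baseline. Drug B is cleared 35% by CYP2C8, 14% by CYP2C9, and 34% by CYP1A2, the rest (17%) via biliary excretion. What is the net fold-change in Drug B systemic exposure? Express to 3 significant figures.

The CYP2C8 pathway (35% of clearance) increases to 6.3× activity: 0.35 × 6.3 = 2.205.
The CYP2C9 pathway (14% of clearance) increases to 3.6× activity: 0.14 × 3.6 = 0.504.
The CYP1A2 pathway (34% of clearance) is boosted to 3.6× activity: 0.34 × 3.6 = 1.224.
The remaining 17% of clearance is unaffected.
Relative clearance = 2.205 + 0.504 + 1.224 + 0.17 = 4.103.
Because systemic exposure varies inversely with clearance, the combined effect is 1 / 4.103 = 0.244.

0.244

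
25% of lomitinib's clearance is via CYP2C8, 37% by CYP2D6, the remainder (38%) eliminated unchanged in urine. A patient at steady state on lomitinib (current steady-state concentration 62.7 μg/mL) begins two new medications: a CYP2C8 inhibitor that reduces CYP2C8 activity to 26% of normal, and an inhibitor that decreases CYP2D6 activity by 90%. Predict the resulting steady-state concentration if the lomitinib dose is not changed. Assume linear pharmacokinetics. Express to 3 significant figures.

The CYP2C8 pathway (25% of clearance) is reduced to 0.26× activity: 0.25 × 0.26 = 0.065.
The CYP2D6 pathway (37% of clearance) drops to 0.1× activity: 0.37 × 0.1 = 0.037.
The remaining 38% of clearance is unaffected.
CL_new/CL_old = 0.065 + 0.037 + 0.38 = 0.482.
Dividing the baseline by the relative clearance: 62.7 / 0.482 = 130 μg/mL.

130 μg/mL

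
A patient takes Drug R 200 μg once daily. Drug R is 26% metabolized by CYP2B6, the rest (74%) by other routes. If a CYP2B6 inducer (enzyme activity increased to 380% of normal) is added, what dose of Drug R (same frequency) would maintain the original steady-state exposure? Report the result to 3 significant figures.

346 μg

CYP2B6: 0.26 × 3.8 = 0.988
Other: 0.74 (unchanged)
Relative clearance = 0.988 + 0.74 = 1.728.
Exposure is unchanged when dose changes in proportion to clearance. New dose = 200 μg × 1.728 = 346 μg.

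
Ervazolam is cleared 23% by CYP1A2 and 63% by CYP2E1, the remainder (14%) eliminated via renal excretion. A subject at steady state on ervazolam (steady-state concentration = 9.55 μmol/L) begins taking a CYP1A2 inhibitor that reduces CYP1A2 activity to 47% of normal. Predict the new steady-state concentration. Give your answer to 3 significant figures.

10.9 μmol/L

The CYP1A2 pathway (23% of clearance) drops to 0.47× activity: 0.23 × 0.47 = 0.1081.
CYP2E1 (63%) and the residual 14% are unaffected.
Relative clearance = 0.1081 + 0.63 + 0.14 = 0.8781.
With dosing unchanged, steady-state concentration scales as 1/CL: 9.55 / 0.8781 = 10.9 μmol/L.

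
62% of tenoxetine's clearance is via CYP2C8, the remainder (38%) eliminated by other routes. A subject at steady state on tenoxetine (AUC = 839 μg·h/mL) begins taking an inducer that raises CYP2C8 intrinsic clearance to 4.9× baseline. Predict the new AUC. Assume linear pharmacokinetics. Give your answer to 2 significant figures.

2.5 × 10² μg·h/mL

The CYP2C8 pathway (62% of clearance) is boosted to 4.9× activity: 0.62 × 4.9 = 3.038.
Non-CYP routes (38%) are unchanged.
New clearance relative to baseline: 3.038 + 0.38 = 3.418.
New AUC = baseline ÷ relative clearance = 839 / 3.418 = 2.5 × 10² μg·h/mL.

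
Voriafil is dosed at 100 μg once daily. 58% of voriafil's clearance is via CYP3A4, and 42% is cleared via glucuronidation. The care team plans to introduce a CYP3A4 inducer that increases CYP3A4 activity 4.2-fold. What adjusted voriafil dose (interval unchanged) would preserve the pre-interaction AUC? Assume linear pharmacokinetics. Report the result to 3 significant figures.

286 μg

CYP3A4: 0.58 × 4.2 = 2.436
Other: 0.42 (unchanged)
CL_new/CL_old = 2.436 + 0.42 = 2.856.
Css,avg = (dose rate)/CL, so holding Css fixed requires dose ∝ CL: 100 × 2.856 = 286 μg.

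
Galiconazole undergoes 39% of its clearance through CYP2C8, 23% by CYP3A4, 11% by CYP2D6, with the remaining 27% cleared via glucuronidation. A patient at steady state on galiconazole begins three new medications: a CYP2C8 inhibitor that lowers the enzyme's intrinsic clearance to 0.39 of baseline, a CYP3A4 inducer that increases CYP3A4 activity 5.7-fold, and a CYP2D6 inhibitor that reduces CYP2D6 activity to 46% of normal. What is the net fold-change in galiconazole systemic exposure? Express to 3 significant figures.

CYP2C8: 0.39 × 0.39 = 0.1521
CYP3A4: 0.23 × 5.7 = 1.311
CYP2D6: 0.11 × 0.46 = 0.0506
Other: 0.27 (unchanged)
New clearance relative to baseline: 0.1521 + 1.311 + 0.0506 + 0.27 = 1.7837.
Net systemic exposure ratio = 1 / 1.7837 = 0.561.

0.561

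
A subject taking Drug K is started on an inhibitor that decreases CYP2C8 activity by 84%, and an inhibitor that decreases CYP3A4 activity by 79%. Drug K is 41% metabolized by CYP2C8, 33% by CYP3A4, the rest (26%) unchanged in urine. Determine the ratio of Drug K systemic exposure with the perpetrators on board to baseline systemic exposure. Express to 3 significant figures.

The CYP2C8 pathway (41% of clearance) drops to 0.16× activity: 0.41 × 0.16 = 0.0656.
The CYP3A4 pathway (33% of clearance) falls to 0.21× activity: 0.33 × 0.21 = 0.0693.
The remaining 26% of clearance is unaffected.
New clearance relative to baseline: 0.0656 + 0.0693 + 0.26 = 0.3949.
Net systemic exposure ratio = 1 / 0.3949 = 2.53.

2.53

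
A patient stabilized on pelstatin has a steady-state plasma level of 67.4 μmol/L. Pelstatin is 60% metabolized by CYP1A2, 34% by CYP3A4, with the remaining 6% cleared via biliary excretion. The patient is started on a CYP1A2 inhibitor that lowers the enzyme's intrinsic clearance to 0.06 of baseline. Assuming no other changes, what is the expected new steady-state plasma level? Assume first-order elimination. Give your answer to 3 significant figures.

155 μmol/L

CYP1A2: 0.6 × 0.06 = 0.036
CYP3A4: 0.34 (unchanged)
Other: 0.06 (unchanged)
Relative clearance = 0.036 + 0.34 + 0.06 = 0.436.
Steady-state plasma level ∝ 1/CL, so new value = 67.4 / 0.436 = 155 μmol/L.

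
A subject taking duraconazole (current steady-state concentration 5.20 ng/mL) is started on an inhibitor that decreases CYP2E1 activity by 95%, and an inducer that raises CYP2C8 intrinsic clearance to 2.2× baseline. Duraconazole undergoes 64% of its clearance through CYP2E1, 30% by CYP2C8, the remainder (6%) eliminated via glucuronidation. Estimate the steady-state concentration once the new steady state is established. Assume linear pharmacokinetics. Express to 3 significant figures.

6.91 ng/mL

The CYP2E1 pathway (64% of clearance) falls to 0.05× activity: 0.64 × 0.05 = 0.032.
The CYP2C8 pathway (30% of clearance) is boosted to 2.2× activity: 0.3 × 2.2 = 0.66.
The remaining 6% of clearance is unaffected.
New clearance relative to baseline: 0.032 + 0.66 + 0.06 = 0.752.
Dividing the baseline by the relative clearance: 5.20 / 0.752 = 6.91 ng/mL.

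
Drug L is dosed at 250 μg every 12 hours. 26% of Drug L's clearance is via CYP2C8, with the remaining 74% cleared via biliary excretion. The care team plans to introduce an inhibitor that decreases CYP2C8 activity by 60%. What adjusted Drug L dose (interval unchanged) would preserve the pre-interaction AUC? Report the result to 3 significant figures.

211 μg

CYP2C8: 0.26 × 0.4 = 0.104
Other: 0.74 (unchanged)
New clearance relative to baseline: 0.104 + 0.74 = 0.844.
Exposure is unchanged when dose changes in proportion to clearance. New dose = 250 μg × 0.844 = 211 μg.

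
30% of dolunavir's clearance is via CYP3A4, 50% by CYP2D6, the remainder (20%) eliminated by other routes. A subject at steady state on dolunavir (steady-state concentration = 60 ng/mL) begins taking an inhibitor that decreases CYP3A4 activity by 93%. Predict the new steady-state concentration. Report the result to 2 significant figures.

83 ng/mL

The CYP3A4 pathway (30% of clearance) is reduced to 0.07× activity: 0.3 × 0.07 = 0.021.
CYP2D6 (50%) and the residual 20% are unaffected.
CL_new/CL_old = 0.021 + 0.5 + 0.2 = 0.721.
New steady-state concentration = baseline ÷ relative clearance = 60 / 0.721 = 83 ng/mL.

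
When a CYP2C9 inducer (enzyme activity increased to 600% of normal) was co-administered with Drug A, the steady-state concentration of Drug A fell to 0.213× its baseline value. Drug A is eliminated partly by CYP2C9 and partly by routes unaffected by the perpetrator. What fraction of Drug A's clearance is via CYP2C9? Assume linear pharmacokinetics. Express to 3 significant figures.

0.739

CL'/CL = 1 / 0.213 = 4.695
6·fm + (1 − fm) = 4.695
fm = (4.695 − 1) / (6 − 1) = 0.739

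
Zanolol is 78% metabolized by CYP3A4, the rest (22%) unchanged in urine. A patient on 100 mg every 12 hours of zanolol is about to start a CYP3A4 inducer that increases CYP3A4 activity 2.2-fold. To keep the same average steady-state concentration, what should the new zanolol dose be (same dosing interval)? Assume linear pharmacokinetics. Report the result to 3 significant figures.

194 mg

The CYP3A4 pathway (78% of clearance) rises to 2.2× activity: 0.78 × 2.2 = 1.716.
The remaining 22% of clearance is unaffected.
CL_new/CL_old = 1.716 + 0.22 = 1.936.
Css,avg = (dose rate)/CL, so holding Css fixed requires dose ∝ CL: 100 × 1.936 = 194 mg.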